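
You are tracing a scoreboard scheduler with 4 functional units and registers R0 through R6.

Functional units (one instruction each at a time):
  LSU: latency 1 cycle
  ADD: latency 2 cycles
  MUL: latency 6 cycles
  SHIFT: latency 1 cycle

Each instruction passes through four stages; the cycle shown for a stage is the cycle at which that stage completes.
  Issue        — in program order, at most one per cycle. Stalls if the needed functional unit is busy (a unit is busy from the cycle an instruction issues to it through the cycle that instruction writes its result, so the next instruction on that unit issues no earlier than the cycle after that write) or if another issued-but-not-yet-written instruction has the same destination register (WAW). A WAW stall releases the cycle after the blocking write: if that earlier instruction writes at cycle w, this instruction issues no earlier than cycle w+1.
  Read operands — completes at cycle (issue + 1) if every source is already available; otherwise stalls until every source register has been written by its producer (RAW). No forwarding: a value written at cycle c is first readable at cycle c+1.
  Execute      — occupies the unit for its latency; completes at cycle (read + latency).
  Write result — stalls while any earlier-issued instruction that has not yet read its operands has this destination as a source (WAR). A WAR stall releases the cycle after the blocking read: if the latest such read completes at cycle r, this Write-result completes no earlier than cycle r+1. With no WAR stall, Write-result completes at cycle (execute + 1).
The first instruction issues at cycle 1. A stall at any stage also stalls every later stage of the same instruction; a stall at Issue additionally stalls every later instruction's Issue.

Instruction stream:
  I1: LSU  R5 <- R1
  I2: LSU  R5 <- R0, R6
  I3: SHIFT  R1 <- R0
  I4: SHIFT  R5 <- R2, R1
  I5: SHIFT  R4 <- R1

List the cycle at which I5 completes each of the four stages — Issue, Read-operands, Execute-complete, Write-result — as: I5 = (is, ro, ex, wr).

I5 = (14, 15, 16, 17)

  I1 | 1 | 2 | 3 | 4
  I2 | 5 | 6 | 7 | 8   struct: LSU busy until I1 writes@4
  I3 | 6 | 7 | 8 | 9
  I4 | 10 | 11 | 12 | 13   struct: SHIFT busy until I3 writes@9
  I5 | 14 | 15 | 16 | 17   struct: SHIFT busy until I4 writes@13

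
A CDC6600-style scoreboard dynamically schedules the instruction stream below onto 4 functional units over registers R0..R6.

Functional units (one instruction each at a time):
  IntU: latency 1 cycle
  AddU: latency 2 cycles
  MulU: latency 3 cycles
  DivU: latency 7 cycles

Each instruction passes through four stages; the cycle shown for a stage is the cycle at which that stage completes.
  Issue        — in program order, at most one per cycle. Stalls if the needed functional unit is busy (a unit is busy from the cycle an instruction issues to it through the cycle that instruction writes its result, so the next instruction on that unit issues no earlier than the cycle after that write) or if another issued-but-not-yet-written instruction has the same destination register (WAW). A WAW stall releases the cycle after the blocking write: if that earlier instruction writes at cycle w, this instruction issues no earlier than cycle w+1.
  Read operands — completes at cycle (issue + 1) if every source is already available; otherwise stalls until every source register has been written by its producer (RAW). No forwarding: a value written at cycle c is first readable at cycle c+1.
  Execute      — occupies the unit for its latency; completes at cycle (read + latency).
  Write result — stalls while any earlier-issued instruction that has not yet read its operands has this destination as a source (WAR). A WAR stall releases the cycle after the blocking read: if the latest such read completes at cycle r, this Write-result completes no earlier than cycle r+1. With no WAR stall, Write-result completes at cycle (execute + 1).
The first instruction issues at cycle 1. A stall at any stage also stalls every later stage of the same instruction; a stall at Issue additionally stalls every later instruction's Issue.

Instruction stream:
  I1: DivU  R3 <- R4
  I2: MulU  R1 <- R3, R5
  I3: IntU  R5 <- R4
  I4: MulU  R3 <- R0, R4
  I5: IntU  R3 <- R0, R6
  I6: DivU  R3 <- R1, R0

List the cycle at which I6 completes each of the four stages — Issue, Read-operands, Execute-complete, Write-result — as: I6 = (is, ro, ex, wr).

[I1] 1/2/9/10
[I2] 2/11/14/15  (RAW R3: wait I1 write@10)
[I3] 3/4/5/12  (WAR R5: wait I2 read@11)
[I4] 16/17/20/21  (struct: MulU busy until I2 writes@15)
[I5] 22/23/24/25  (WAW R3: wait I4 write@21)
[I6] 26/27/34/35  (WAW R3: wait I5 write@25)

I6 = (26, 27, 34, 35)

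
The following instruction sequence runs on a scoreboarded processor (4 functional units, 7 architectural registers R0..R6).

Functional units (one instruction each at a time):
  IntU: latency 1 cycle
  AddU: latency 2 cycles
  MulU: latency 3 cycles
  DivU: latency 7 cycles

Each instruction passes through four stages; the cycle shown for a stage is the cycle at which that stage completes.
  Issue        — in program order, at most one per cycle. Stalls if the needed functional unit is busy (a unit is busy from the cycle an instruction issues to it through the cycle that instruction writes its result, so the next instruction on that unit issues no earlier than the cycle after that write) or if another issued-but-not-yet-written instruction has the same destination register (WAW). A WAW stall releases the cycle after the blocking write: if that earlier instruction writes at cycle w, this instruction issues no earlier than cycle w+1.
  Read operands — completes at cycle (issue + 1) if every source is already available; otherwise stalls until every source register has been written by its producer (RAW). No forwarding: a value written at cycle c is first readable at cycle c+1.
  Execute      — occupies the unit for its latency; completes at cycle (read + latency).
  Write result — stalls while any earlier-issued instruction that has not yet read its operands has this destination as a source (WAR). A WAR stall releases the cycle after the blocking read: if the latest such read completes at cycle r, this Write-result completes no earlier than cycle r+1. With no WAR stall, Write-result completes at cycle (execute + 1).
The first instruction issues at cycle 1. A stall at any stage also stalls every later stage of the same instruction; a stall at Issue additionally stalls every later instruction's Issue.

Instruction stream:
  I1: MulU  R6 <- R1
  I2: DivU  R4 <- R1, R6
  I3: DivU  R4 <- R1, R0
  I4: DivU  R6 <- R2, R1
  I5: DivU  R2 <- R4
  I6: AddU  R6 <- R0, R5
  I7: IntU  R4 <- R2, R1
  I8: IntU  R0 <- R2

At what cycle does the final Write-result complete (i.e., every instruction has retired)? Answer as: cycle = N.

cycle = 52

c1: I1 issues→MulU
c2: I1 reads | I2 issues→DivU
c5: I1 exec-done
c6: I1 writes R6
c7: I2 reads
c14: I2 exec-done
c15: I2 writes R4
c16: I3 issues→DivU
c17: I3 reads
c24: I3 exec-done
c25: I3 writes R4
c26: I4 issues→DivU
c27: I4 reads
c34: I4 exec-done
c35: I4 writes R6
c36: I5 issues→DivU
c37: I5 reads | I6 issues→AddU
c38: I6 reads | I7 issues→IntU
c40: I6 exec-done
c41: I6 writes R6
c44: I5 exec-done
c45: I5 writes R2
c46: I7 reads
c47: I7 exec-done
c48: I7 writes R4
c49: I8 issues→IntU
c50: I8 reads
c51: I8 exec-done
c52: I8 writes R0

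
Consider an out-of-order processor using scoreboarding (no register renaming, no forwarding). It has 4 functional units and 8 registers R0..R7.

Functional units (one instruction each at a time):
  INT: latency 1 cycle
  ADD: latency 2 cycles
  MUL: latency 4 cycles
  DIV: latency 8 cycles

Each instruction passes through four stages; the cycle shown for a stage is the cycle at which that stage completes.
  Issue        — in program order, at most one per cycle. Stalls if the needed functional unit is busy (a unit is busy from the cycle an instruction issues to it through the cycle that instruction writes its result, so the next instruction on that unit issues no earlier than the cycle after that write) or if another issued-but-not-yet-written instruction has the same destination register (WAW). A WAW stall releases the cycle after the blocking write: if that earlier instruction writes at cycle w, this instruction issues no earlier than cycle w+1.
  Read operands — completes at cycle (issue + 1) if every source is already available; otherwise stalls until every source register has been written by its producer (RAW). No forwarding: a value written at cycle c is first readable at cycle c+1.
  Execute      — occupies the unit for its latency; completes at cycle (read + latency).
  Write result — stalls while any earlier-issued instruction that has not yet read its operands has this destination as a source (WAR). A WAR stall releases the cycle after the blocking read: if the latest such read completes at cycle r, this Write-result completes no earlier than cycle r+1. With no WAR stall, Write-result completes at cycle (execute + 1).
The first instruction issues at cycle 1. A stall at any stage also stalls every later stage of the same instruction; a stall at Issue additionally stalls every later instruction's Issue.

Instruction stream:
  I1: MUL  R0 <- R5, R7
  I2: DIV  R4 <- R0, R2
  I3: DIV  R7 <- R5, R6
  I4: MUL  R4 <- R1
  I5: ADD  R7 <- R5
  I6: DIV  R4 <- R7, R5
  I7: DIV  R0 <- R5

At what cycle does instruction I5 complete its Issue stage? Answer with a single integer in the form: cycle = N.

I1  is:1  ro:2  ex:6  wr:7
I2  is:2  ro:8  ex:16  wr:17  — RAW R0: wait I1 write@7
I3  is:18  ro:19  ex:27  wr:28  — struct: DIV busy until I2 writes@17
I4  is:19  ro:20  ex:24  wr:25
I5  is:29  ro:30  ex:32  wr:33  — WAW R7: wait I3 write@28
I6  is:30  ro:34  ex:42  wr:43  — RAW R7: wait I5 write@33
I7  is:44  ro:45  ex:53  wr:54  — struct: DIV busy until I6 writes@43

cycle = 29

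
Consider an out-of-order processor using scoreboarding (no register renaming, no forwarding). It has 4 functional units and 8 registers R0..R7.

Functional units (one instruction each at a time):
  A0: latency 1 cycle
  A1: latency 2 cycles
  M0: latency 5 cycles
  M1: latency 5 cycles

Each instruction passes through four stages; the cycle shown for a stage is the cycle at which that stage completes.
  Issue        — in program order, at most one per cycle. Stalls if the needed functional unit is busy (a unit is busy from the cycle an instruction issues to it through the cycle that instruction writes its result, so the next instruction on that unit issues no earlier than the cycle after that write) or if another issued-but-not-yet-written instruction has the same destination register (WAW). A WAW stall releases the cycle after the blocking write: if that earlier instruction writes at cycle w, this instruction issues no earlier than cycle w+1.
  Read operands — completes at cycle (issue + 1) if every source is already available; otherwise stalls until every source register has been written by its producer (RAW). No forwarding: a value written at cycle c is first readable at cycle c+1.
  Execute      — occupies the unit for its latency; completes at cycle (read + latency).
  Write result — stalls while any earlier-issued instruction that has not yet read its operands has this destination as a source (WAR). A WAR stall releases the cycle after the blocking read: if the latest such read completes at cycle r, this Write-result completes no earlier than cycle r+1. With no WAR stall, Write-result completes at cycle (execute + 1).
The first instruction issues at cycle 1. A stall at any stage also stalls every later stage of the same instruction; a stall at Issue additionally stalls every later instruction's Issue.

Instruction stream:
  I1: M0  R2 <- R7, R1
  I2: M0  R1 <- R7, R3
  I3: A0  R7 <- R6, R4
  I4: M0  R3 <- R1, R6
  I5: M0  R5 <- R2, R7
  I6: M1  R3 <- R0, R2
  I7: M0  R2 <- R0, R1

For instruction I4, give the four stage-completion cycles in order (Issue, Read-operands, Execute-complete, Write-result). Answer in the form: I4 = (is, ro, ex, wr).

I4 = (17, 18, 23, 24)

t=1  I1 dispatched to M0
t=2  I1 operands ready
t=7  I1 complete
t=8  R2←I1
t=9  I2 dispatched to M0
t=10  I2 operands ready; I3 dispatched to A0
t=11  I3 operands ready
t=12  I3 complete
t=13  R7←I3
t=15  I2 complete
t=16  R1←I2
t=17  I4 dispatched to M0
t=18  I4 operands ready
t=23  I4 complete
t=24  R3←I4
t=25  I5 dispatched to M0
t=26  I5 operands ready; I6 dispatched to M1
t=27  I6 operands ready
t=31  I5 complete
t=32  R5←I5; I6 complete
t=33  R3←I6; I7 dispatched to M0
t=34  I7 operands ready
t=39  I7 complete
t=40  R2←I7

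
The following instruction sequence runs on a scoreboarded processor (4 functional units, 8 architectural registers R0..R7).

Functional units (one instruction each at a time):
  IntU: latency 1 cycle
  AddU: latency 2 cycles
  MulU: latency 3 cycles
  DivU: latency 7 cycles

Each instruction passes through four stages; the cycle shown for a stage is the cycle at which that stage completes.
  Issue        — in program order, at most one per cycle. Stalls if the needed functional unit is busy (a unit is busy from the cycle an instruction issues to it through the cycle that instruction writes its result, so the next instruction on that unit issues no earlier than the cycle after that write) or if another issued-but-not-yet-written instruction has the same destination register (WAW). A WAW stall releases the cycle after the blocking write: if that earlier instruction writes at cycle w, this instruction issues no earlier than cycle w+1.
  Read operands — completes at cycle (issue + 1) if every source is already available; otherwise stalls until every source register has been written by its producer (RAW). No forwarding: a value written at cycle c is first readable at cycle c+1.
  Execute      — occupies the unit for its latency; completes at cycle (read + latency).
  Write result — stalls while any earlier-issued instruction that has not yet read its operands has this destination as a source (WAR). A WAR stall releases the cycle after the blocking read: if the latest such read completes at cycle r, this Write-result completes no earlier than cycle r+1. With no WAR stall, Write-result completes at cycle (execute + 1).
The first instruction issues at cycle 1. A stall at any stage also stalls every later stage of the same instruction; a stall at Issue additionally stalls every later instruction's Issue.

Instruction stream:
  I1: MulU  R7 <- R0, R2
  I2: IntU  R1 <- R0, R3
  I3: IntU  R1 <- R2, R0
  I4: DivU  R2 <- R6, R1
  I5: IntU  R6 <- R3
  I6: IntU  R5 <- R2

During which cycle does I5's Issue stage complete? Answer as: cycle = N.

I1 -> (1, 2, 5, 6)
I2 -> (2, 3, 4, 5)
I3 -> (6, 7, 8, 9)  // struct: IntU busy until I2 writes@5
I4 -> (7, 10, 17, 18)  // RAW R1: wait I3 write@9
I5 -> (10, 11, 12, 13)  // struct: IntU busy until I3 writes@9
I6 -> (14, 19, 20, 21)  // struct: IntU busy until I5 writes@13, RAW R2: wait I4 write@18

cycle = 10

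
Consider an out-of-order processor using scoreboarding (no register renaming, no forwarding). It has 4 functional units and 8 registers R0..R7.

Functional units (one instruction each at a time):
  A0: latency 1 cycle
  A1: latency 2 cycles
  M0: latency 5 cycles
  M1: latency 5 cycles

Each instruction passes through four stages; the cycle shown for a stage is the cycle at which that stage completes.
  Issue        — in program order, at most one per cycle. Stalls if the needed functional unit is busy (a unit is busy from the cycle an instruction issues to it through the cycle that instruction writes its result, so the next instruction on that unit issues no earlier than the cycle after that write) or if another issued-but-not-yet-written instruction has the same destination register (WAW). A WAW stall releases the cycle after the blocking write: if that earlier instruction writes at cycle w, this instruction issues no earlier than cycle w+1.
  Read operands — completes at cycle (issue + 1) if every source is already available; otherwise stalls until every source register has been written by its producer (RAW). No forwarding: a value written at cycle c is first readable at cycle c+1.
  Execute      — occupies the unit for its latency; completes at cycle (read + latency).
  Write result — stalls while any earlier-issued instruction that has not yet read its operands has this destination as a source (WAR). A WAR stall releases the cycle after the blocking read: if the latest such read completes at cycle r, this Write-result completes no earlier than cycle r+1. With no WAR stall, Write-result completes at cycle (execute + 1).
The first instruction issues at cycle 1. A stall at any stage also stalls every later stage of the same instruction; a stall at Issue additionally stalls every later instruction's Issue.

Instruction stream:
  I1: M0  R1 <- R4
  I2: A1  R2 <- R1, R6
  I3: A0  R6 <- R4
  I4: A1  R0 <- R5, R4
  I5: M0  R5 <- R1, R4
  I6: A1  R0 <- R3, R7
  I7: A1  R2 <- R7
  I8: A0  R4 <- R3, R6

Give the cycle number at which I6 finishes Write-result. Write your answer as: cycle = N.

I1 -> (1, 2, 7, 8)
I2 -> (2, 9, 11, 12)  // RAW R1: wait I1 write@8
I3 -> (3, 4, 5, 10)  // WAR R6: wait I2 read@9
I4 -> (13, 14, 16, 17)  // struct: A1 busy until I2 writes@12
I5 -> (14, 15, 20, 21)
I6 -> (18, 19, 21, 22)  // struct: A1 busy until I4 writes@17
I7 -> (23, 24, 26, 27)  // struct: A1 busy until I6 writes@22
I8 -> (24, 25, 26, 27)

cycle = 22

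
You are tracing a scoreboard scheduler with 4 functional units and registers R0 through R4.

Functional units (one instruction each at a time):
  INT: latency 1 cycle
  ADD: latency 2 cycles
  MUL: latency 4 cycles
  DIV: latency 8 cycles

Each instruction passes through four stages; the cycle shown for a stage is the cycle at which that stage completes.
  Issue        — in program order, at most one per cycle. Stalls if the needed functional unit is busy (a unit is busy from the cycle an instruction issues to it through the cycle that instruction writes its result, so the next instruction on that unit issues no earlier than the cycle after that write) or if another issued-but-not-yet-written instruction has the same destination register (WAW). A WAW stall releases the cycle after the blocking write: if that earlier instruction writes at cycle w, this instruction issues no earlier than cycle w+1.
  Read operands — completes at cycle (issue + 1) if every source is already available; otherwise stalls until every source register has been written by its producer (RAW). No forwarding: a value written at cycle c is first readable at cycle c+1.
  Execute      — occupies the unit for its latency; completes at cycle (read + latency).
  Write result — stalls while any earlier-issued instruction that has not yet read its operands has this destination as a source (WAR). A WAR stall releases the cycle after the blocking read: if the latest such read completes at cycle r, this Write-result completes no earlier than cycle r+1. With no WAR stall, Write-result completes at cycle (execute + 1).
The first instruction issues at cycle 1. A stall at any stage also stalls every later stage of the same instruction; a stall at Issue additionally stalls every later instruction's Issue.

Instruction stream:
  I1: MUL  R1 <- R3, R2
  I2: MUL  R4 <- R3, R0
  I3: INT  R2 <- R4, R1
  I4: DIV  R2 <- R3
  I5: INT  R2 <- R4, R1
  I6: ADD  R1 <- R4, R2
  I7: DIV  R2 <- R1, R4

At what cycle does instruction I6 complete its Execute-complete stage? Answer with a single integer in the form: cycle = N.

I1  is:1  ro:2  ex:6  wr:7
I2  is:8  ro:9  ex:13  wr:14  — struct: MUL busy until I1 writes@7
I3  is:9  ro:15  ex:16  wr:17  — RAW R4: wait I2 write@14
I4  is:18  ro:19  ex:27  wr:28  — WAW R2: wait I3 write@17
I5  is:29  ro:30  ex:31  wr:32  — WAW R2: wait I4 write@28
I6  is:30  ro:33  ex:35  wr:36  — RAW R2: wait I5 write@32
I7  is:33  ro:37  ex:45  wr:46  — WAW R2: wait I5 write@32, RAW R1: wait I6 write@36

cycle = 35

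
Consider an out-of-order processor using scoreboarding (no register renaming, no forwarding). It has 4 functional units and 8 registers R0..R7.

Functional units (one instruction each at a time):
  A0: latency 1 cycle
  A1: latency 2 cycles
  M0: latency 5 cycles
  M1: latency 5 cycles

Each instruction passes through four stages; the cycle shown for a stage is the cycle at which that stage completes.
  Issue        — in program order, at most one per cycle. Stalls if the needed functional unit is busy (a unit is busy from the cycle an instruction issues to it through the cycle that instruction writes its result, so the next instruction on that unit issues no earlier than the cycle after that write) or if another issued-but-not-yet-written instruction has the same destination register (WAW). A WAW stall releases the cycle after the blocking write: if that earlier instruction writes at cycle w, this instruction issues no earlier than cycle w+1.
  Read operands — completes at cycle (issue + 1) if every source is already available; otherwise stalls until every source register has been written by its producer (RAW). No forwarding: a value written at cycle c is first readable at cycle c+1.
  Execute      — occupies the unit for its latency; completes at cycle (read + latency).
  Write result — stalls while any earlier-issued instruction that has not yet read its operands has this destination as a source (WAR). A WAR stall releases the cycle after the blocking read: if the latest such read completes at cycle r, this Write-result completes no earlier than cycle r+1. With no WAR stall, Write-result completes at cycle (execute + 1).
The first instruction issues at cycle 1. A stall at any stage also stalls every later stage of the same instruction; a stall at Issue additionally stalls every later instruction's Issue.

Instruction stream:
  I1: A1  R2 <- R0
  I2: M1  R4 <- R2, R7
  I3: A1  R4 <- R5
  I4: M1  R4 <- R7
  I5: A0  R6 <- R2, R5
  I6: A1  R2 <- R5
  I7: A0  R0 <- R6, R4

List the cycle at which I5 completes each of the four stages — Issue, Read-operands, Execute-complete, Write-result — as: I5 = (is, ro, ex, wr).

cycle 1: I1 dispatched to A1
cycle 2: I1 operands ready | I2 dispatched to M1
cycle 4: I1 complete
cycle 5: R2←I1
cycle 6: I2 operands ready
cycle 11: I2 complete
cycle 12: R4←I2
cycle 13: I3 dispatched to A1
cycle 14: I3 operands ready
cycle 16: I3 complete
cycle 17: R4←I3
cycle 18: I4 dispatched to M1
cycle 19: I4 operands ready | I5 dispatched to A0
cycle 20: I5 operands ready | I6 dispatched to A1
cycle 21: I5 complete | I6 operands ready
cycle 22: R6←I5
cycle 23: I6 complete | I7 dispatched to A0
cycle 24: I4 complete | R2←I6
cycle 25: R4←I4
cycle 26: I7 operands ready
cycle 27: I7 complete
cycle 28: R0←I7

I5 = (19, 20, 21, 22)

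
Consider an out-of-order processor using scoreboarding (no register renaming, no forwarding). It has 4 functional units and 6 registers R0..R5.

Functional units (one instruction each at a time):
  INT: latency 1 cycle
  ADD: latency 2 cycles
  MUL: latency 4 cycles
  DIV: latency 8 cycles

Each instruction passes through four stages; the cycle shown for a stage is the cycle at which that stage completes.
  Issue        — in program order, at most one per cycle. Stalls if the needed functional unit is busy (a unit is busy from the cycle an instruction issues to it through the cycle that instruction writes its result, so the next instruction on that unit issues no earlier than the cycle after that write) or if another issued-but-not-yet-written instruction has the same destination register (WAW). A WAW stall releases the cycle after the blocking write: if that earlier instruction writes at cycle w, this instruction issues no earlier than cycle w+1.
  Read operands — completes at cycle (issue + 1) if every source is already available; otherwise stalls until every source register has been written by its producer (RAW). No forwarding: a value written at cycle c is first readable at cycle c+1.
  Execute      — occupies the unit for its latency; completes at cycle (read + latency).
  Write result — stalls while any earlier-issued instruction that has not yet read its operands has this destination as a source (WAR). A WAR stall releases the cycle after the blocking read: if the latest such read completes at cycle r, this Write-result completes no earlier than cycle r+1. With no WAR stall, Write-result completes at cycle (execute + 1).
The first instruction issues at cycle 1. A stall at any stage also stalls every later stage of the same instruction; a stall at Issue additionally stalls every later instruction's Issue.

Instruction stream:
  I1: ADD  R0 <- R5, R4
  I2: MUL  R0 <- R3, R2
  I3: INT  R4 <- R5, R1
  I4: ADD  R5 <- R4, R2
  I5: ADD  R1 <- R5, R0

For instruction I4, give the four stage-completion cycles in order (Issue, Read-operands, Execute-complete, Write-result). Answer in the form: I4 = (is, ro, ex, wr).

I4 = (8, 11, 13, 14)

cycle 1: issue I1 (ADD)
cycle 2: I1 read-ops
cycle 4: I1 finished on ADD
cycle 5: I1→R0
cycle 6: issue I2 (MUL)
cycle 7: I2 read-ops · issue I3 (INT)
cycle 8: I3 read-ops · issue I4 (ADD)
cycle 9: I3 finished on INT
cycle 10: I3→R4
cycle 11: I2 finished on MUL · I4 read-ops
cycle 12: I2→R0
cycle 13: I4 finished on ADD
cycle 14: I4→R5
cycle 15: issue I5 (ADD)
cycle 16: I5 read-ops
cycle 18: I5 finished on ADD
cycle 19: I5→R1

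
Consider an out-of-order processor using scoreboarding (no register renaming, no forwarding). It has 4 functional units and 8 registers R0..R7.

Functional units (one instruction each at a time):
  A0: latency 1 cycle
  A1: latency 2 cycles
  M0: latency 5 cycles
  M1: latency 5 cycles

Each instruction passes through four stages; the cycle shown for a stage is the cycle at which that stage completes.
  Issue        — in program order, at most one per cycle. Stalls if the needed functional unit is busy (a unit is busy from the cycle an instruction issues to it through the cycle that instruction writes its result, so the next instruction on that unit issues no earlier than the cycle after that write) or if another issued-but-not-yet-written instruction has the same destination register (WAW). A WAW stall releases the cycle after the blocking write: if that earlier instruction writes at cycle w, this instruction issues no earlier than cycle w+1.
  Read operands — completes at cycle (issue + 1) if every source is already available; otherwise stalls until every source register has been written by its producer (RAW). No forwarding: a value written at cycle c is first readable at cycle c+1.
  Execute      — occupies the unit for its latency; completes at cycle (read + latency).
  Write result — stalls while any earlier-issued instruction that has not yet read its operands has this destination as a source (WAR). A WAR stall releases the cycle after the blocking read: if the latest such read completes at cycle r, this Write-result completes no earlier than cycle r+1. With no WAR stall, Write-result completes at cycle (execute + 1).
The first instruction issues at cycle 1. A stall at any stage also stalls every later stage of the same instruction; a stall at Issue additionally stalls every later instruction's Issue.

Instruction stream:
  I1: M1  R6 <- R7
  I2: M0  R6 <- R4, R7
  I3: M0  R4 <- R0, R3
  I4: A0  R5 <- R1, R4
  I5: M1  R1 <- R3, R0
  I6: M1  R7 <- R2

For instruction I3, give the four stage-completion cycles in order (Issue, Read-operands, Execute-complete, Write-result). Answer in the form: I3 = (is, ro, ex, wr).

c1: I1→M1
c2: I1 RO
c7: I1 EX
c8: I1 WR R6
c9: I2→M0
c10: I2 RO
c15: I2 EX
c16: I2 WR R6
c17: I3→M0
c18: I3 RO, I4→A0
c19: I5→M1
c20: I5 RO
c23: I3 EX
c24: I3 WR R4
c25: I4 RO, I5 EX
c26: I4 EX, I5 WR R1
c27: I4 WR R5, I6→M1
c28: I6 RO
c33: I6 EX
c34: I6 WR R7

I3 = (17, 18, 23, 24)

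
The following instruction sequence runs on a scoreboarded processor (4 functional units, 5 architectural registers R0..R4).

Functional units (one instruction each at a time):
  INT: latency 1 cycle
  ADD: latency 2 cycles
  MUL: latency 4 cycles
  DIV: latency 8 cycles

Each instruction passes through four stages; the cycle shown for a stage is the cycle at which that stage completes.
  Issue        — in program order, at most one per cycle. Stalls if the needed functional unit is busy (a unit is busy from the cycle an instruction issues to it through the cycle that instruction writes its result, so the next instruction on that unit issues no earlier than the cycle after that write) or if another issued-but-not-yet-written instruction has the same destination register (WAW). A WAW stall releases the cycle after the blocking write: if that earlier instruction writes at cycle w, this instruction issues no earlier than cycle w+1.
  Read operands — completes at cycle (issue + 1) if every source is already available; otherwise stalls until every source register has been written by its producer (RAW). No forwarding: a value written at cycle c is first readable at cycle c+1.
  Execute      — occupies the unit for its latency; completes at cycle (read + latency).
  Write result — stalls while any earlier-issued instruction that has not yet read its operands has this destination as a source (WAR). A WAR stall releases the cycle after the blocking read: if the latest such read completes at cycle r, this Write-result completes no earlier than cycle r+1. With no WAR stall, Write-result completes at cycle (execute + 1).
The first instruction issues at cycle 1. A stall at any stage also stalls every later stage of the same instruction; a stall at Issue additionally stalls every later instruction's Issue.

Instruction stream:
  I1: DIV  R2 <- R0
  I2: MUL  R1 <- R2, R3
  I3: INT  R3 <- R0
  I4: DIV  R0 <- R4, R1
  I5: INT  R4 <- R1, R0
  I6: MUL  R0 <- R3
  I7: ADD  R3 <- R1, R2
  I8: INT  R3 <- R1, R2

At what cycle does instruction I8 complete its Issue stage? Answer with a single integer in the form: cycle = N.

1) issue 1, read 2, done 10, write 11
2) issue 2, read 12, done 16, write 17  <RAW R2: wait I1 write@11>
3) issue 3, read 4, done 5, write 13  <WAR R3: wait I2 read@12>
4) issue 12, read 18, done 26, write 27  <struct: DIV busy until I1 writes@11 / RAW R1: wait I2 write@17>
5) issue 14, read 28, done 29, write 30  <struct: INT busy until I3 writes@13 / RAW R0: wait I4 write@27>
6) issue 28, read 29, done 33, write 34  <WAW R0: wait I4 write@27>
7) issue 29, read 30, done 32, write 33
8) issue 34, read 35, done 36, write 37  <WAW R3: wait I7 write@33>

cycle = 34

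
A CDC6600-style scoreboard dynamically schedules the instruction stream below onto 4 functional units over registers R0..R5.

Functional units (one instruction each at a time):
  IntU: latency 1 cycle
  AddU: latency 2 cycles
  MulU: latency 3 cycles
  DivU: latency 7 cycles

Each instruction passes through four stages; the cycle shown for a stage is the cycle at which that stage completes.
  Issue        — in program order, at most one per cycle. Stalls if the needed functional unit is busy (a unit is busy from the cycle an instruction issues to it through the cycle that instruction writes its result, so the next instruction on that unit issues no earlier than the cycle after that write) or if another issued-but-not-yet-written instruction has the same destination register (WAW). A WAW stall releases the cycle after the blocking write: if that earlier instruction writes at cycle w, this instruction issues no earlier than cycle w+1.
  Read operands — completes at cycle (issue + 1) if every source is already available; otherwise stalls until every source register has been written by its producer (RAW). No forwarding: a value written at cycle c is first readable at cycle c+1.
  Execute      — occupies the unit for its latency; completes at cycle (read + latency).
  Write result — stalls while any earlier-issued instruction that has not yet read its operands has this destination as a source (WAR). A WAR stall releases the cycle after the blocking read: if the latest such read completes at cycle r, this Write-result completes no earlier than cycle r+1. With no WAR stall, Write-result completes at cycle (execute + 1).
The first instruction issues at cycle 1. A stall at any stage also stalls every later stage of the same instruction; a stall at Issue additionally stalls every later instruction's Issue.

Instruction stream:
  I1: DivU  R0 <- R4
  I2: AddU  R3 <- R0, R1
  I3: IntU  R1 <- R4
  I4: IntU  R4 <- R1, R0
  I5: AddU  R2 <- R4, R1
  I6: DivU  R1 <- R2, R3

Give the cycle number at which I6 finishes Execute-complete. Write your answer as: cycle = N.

cycle = 28

  I1 | 1 | 2 | 9 | 10
  I2 | 2 | 11 | 13 | 14   RAW R0: wait I1 write@10
  I3 | 3 | 4 | 5 | 12   WAR R1: wait I2 read@11
  I4 | 13 | 14 | 15 | 16   struct: IntU busy until I3 writes@12
  I5 | 15 | 17 | 19 | 20   struct: AddU busy until I2 writes@14 · RAW R4: wait I4 write@16
  I6 | 16 | 21 | 28 | 29   RAW R2: wait I5 write@20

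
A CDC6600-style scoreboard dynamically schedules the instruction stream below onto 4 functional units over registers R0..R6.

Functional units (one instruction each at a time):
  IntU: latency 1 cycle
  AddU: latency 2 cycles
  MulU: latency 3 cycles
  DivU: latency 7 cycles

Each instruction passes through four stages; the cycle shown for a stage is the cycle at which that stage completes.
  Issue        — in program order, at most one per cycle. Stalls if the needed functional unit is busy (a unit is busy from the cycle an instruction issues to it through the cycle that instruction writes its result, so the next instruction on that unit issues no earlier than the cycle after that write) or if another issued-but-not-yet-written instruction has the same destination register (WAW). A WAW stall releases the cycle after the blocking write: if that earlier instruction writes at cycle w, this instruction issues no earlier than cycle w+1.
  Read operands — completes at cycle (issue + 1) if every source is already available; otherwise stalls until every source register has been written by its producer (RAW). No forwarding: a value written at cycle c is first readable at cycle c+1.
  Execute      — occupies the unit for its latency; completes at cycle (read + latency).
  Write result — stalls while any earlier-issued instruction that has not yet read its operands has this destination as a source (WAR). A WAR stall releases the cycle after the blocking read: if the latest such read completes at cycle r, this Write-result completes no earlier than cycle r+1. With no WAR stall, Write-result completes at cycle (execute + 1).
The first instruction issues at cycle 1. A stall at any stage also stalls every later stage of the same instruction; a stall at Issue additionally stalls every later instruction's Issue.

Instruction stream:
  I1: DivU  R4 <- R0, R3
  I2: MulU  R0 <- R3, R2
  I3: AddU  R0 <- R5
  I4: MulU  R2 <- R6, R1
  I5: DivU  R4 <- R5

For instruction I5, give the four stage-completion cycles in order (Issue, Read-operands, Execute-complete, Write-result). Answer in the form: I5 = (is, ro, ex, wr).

t=1  I1 issues→DivU
t=2  I1 reads | I2 issues→MulU
t=3  I2 reads
t=6  I2 exec-done
t=7  I2 writes R0
t=8  I3 issues→AddU
t=9  I1 exec-done | I3 reads | I4 issues→MulU
t=10  I1 writes R4 | I4 reads
t=11  I3 exec-done | I5 issues→DivU
t=12  I3 writes R0 | I5 reads
t=13  I4 exec-done
t=14  I4 writes R2
t=19  I5 exec-done
t=20  I5 writes R4

I5 = (11, 12, 19, 20)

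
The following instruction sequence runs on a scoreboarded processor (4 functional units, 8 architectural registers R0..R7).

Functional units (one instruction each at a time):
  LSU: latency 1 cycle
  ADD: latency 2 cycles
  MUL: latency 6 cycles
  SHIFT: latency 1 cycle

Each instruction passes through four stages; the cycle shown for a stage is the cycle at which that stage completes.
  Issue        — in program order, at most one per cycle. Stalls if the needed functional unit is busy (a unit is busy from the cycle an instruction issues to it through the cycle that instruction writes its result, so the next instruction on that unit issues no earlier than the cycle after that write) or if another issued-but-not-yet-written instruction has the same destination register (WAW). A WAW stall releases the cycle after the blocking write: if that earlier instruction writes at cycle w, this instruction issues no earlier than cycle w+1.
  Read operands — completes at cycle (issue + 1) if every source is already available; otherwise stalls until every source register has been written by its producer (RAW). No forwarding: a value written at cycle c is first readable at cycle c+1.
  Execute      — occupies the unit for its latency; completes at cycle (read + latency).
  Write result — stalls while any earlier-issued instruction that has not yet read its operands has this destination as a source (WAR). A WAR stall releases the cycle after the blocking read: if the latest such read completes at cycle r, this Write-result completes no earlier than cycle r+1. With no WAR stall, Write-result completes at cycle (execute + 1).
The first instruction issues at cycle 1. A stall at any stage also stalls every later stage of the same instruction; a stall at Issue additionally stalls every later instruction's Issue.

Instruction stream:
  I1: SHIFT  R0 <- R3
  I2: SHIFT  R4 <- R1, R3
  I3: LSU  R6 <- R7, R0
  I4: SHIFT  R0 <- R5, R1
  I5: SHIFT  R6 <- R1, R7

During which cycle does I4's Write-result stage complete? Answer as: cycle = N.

[1] issue I1 (SHIFT)
[2] I1 read-ops
[3] I1 finished on SHIFT
[4] I1→R0
[5] issue I2 (SHIFT)
[6] I2 read-ops, issue I3 (LSU)
[7] I2 finished on SHIFT, I3 read-ops
[8] I2→R4, I3 finished on LSU
[9] I3→R6, issue I4 (SHIFT)
[10] I4 read-ops
[11] I4 finished on SHIFT
[12] I4→R0
[13] issue I5 (SHIFT)
[14] I5 read-ops
[15] I5 finished on SHIFT
[16] I5→R6

cycle = 12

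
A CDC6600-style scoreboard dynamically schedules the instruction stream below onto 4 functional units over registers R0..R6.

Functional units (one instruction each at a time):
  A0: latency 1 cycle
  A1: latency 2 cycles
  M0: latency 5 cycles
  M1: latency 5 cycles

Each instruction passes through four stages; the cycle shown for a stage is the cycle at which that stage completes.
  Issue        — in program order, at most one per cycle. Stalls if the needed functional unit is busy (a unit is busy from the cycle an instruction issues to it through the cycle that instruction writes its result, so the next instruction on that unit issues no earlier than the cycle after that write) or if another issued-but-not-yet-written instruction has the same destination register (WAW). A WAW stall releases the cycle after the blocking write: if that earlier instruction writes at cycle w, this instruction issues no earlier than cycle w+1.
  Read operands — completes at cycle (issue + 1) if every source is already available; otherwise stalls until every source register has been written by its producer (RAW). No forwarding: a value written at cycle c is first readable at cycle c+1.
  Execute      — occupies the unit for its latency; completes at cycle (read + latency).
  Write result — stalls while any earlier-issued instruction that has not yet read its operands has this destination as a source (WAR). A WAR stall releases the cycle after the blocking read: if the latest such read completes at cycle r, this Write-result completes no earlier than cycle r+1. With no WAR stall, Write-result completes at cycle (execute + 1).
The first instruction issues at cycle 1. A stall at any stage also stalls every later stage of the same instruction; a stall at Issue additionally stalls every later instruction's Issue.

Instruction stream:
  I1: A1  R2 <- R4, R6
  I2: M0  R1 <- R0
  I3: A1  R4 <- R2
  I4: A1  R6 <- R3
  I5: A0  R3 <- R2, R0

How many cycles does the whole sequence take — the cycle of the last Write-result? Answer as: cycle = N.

cycle = 15

cycle 1: issue I1 (A1)
cycle 2: I1 read-ops; issue I2 (M0)
cycle 3: I2 read-ops
cycle 4: I1 finished on A1
cycle 5: I1→R2
cycle 6: issue I3 (A1)
cycle 7: I3 read-ops
cycle 8: I2 finished on M0
cycle 9: I2→R1; I3 finished on A1
cycle 10: I3→R4
cycle 11: issue I4 (A1)
cycle 12: I4 read-ops; issue I5 (A0)
cycle 13: I5 read-ops
cycle 14: I4 finished on A1; I5 finished on A0
cycle 15: I4→R6; I5→R3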